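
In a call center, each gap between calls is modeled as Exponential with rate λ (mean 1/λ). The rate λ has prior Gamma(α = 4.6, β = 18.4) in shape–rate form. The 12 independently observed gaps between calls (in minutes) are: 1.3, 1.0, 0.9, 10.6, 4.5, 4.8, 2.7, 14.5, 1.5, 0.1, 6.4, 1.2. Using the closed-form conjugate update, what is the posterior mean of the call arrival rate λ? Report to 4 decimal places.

0.2445

With a Gamma(shape α, rate β) prior on the exponential rate λ, the posterior after n observations with total T = Σxᵢ is Gamma(α+n, β+T).
Sum of observations T = 49.5 minutes; n = 12.
Posterior: Gamma(4.6+12, 18.4+49.5) = Gamma(16.6, 67.9).
Posterior mean of λ = α/β = 16.6/67.9 = 0.2445.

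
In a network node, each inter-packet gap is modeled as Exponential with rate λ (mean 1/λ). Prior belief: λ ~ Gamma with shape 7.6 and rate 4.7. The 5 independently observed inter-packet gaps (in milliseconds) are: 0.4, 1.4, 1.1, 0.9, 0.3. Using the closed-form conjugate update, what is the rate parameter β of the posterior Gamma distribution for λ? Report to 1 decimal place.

8.8

With a Gamma(shape α, rate β) prior on the exponential rate λ, the posterior after n observations with total T = Σxᵢ is Gamma(α+n, β+T).
Sum of observations T = 4.1 milliseconds; n = 5.
Posterior: Gamma(7.6+5, 4.7+4.1) = Gamma(12.6, 8.8).
Posterior β = 8.8.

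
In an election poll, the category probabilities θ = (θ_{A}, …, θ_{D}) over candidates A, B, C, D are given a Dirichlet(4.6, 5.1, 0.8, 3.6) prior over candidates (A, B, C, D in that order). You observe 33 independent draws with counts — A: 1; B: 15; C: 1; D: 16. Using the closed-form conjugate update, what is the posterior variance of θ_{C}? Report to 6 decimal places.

0.000764

The Dirichlet prior is conjugate to the Multinomial likelihood: each posterior αⱼ = prior αⱼ + observed count nⱼ.
Posterior concentration: (5.6, 20.1, 1.8, 19.6), total = 47.1.
Var[θ_j] = α_j(Σα−α_j)/((Σα)²(Σα+1)) = 1.8·45.3/(47.1²·48.1) = 0.000764.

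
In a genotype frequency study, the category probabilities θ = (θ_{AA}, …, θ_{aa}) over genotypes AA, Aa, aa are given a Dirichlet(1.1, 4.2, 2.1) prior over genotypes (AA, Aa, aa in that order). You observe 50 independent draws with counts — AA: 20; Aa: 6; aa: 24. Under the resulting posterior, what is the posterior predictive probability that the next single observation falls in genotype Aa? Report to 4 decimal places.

0.1777

The Dirichlet prior is conjugate to the Multinomial likelihood: each posterior αⱼ = prior αⱼ + observed count nⱼ.
Posterior concentration: (21.1, 10.2, 26.1), total = 57.4.
P(next = Aa | data) = α_{Aa}/Σα = 0.1777.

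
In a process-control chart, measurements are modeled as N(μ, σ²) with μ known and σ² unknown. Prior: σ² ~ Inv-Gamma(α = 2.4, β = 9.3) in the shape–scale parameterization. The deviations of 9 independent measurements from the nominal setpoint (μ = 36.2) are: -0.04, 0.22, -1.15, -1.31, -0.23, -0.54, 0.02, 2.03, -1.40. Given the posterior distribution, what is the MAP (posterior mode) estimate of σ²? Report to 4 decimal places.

1.7794

With known mean μ and an Inverse-Gamma(α, β) prior on σ², the Normal likelihood is conjugate: posterior is Inv-Gamma(α + n/2, β + Σ(xᵢ−μ)²/2).
Σ(xᵢ−μ)² = (-0.04)² + (0.22)² + (-1.15)² + (-1.31)² + (-0.23)² + (-0.54)² + (0.02)² + (2.03)² + (-1.40)² = 9.5144.
Posterior: Inv-Gamma(2.4 + 9/2, 9.3 + 9.5144/2) = Inv-Gamma(6.90, 14.05720).
Mode = β/(α+1) = 14.05720/7.90 = 1.7794.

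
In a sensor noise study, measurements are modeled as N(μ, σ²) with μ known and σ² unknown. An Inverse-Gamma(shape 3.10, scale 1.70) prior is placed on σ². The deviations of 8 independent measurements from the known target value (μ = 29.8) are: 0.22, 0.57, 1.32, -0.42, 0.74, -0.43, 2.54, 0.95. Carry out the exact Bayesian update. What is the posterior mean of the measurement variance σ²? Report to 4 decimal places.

With known mean μ and an Inverse-Gamma(α, β) prior on σ², the Normal likelihood is conjugate: posterior is Inv-Gamma(α + n/2, β + Σ(xᵢ−μ)²/2).
Σ(xᵢ−μ)² = (0.22)² + (0.57)² + (1.32)² + (-0.42)² + (0.74)² + (-0.43)² + (2.54)² + (0.95)² = 10.3787.
Posterior: Inv-Gamma(3.10 + 8/2, 1.70 + 10.3787/2) = Inv-Gamma(7.10, 6.88935).
E[σ²|data] = β/(α−1) = 6.88935/6.10 = 1.1294.

1.1294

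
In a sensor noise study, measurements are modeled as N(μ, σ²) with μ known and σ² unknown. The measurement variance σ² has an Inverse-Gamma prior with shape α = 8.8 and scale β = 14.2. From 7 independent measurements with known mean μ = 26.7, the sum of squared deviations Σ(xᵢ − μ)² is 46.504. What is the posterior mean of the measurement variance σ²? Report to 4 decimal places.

3.3143

With known mean μ and an Inverse-Gamma(α, β) prior on σ², the Normal likelihood is conjugate: posterior is Inv-Gamma(α + n/2, β + Σ(xᵢ−μ)²/2).
Posterior: Inv-Gamma(8.8 + 7/2, 14.2 + 46.504/2) = Inv-Gamma(12.30, 37.4520).
E[σ²|data] = β/(α−1) = 37.4520/11.30 = 3.3143.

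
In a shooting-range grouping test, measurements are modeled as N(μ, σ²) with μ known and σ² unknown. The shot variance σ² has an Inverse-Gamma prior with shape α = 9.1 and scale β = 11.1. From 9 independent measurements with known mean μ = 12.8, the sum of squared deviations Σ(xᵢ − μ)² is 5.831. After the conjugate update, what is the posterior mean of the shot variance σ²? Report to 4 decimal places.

With known mean μ and an Inverse-Gamma(α, β) prior on σ², the Normal likelihood is conjugate: posterior is Inv-Gamma(α + n/2, β + Σ(xᵢ−μ)²/2).
Posterior: Inv-Gamma(9.1 + 9/2, 11.1 + 5.831/2) = Inv-Gamma(13.60, 14.0155).
E[σ²|data] = β/(α−1) = 14.0155/12.60 = 1.1123.

1.1123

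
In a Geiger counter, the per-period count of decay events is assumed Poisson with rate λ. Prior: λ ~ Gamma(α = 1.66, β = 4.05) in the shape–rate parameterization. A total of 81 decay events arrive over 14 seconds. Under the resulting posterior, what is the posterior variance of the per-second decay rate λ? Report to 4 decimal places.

With a Gamma(shape α, rate β) prior, the Poisson likelihood is conjugate: the posterior is Gamma(α + ΣXᵢ, β + n).
Posterior: Gamma(α+S, β+n) = Gamma(1.66+81, 4.05+14) = Gamma(82.66, 18.05).
Var = α/β² = 82.66/18.05² = 0.2537.

0.2537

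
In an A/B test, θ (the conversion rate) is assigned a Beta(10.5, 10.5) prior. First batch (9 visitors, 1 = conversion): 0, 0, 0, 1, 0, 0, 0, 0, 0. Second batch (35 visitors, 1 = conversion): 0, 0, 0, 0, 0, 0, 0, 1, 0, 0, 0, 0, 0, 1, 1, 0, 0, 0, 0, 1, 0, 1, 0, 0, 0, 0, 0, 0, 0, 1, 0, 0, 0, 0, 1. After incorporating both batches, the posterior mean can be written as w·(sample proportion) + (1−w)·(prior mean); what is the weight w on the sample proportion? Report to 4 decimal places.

The Beta prior is conjugate to a Binomial/Bernoulli likelihood; the update adds successes to α and failures to β.
Total number of visitors: n = 9 + 35 = 44.
Posterior mean = (α₀+k)/(α₀+β₀+n) = [n/(α₀+β₀+n)]·(k/n) + [(α₀+β₀)/(α₀+β₀+n)]·α₀/(α₀+β₀), so only n and the prior enter the weight.
The weight on the data is w = n/(α₀+β₀+n) = 44/(10.5+10.5+44) = 44/65.0 = 0.6769.

0.6769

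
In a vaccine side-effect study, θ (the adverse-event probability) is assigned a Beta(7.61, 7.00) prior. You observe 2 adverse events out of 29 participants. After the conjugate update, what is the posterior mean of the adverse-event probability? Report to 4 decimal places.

0.2204

The Beta prior is conjugate to a Binomial/Bernoulli likelihood; the update adds successes to α and failures to β.
Posterior: Beta(α+k, β+n−k) = Beta(7.61+2, 7.00+27) = Beta(9.61, 34.00).
Posterior mean = α/(α+β) = 9.61/43.61 = 0.2204.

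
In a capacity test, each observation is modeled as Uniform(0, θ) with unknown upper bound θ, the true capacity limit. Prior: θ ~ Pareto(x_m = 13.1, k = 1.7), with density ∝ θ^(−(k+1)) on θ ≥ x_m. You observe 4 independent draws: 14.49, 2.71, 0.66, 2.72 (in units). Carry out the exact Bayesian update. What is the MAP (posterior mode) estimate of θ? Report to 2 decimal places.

A Pareto(scale x_m, shape k) prior on the upper bound θ of Uniform(0, θ) is conjugate: posterior is Pareto(max(x_m, max xᵢ), k + n).
Sample maximum = 14.49; prior scale x_m = 13.1 → posterior scale = max = 14.49.
Posterior shape = 1.7 + 4 = 5.7.
The Pareto density is decreasing on [x_m, ∞), so the mode is x_m = 14.49.

14.49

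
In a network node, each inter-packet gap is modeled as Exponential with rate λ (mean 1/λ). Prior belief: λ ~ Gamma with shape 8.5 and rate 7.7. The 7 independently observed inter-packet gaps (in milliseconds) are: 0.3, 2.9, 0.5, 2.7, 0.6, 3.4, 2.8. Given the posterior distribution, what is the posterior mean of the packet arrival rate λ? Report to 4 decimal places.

With a Gamma(shape α, rate β) prior on the exponential rate λ, the posterior after n observations with total T = Σxᵢ is Gamma(α+n, β+T).
Sum of observations T = 13.2 milliseconds; n = 7.
Posterior: Gamma(8.5+7, 7.7+13.2) = Gamma(15.5, 20.9).
Posterior mean of λ = α/β = 15.5/20.9 = 0.7416.

0.7416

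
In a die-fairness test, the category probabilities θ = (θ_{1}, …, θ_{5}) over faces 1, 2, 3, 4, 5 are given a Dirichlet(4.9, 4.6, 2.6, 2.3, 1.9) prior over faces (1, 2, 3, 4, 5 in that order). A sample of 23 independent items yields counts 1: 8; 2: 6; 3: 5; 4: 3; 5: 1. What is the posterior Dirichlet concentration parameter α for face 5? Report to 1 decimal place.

2.9

The Dirichlet prior is conjugate to the Multinomial likelihood: each posterior αⱼ = prior αⱼ + observed count nⱼ.
Posterior concentration: (12.9, 10.6, 7.6, 5.3, 2.9), total = 39.3.
α_{5} = 1.9 + 1 = 2.9.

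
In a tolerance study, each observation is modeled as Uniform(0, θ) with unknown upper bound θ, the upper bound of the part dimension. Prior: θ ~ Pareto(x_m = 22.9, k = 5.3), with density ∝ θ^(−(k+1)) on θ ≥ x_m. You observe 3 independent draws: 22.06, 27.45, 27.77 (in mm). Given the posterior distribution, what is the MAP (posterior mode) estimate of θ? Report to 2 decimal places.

27.77

A Pareto(scale x_m, shape k) prior on the upper bound θ of Uniform(0, θ) is conjugate: posterior is Pareto(max(x_m, max xᵢ), k + n).
Sample maximum = 27.77; prior scale x_m = 22.9 → posterior scale = max = 27.77.
Posterior shape = 5.3 + 3 = 8.3.
The Pareto density is decreasing on [x_m, ∞), so the mode is x_m = 27.77.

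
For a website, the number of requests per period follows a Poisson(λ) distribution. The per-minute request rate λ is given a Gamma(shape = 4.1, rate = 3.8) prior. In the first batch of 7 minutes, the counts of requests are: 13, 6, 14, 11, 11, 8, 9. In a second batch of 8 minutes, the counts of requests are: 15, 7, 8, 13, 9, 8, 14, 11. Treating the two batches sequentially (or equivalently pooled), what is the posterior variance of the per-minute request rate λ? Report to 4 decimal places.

With a Gamma(shape α, rate β) prior, the Poisson likelihood is conjugate: the posterior is Gamma(α + ΣXᵢ, β + n).
Batch 1: sum of counts S = 72 over n = 7 minutes.
After batch 1: Gamma(α+S, β+n) = Gamma(4.1+72, 3.8+7) = Gamma(76.1, 10.8).
Batch 2: sum of counts S = 85 over n = 8 minutes.
After batch 2: Gamma(α+S, β+n) = Gamma(76.1+85, 10.8+8) = Gamma(161.1, 18.8).
Var = α/β² = 161.1/18.8² = 0.4558.

0.4558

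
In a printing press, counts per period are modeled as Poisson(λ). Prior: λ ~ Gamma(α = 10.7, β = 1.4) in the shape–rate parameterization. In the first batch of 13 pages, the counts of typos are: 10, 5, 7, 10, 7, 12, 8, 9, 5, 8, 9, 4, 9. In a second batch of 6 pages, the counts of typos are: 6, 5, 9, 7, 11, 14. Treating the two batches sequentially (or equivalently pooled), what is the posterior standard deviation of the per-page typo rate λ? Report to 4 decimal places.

With a Gamma(shape α, rate β) prior, the Poisson likelihood is conjugate: the posterior is Gamma(α + ΣXᵢ, β + n).
Batch 1: sum of counts S = 103 over n = 13 pages.
After batch 1: Gamma(α+S, β+n) = Gamma(10.7+103, 1.4+13) = Gamma(113.7, 14.4).
Batch 2: sum of counts S = 52 over n = 6 pages.
After batch 2: Gamma(α+S, β+n) = Gamma(113.7+52, 14.4+6) = Gamma(165.7, 20.4).
SD = √α/β = √165.7/20.4 = 0.6310.

0.6310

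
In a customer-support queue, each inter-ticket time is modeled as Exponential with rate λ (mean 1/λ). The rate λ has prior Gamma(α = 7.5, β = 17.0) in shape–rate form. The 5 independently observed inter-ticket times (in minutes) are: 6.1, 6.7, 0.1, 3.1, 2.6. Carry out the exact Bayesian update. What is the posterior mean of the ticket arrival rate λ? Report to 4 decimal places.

With a Gamma(shape α, rate β) prior on the exponential rate λ, the posterior after n observations with total T = Σxᵢ is Gamma(α+n, β+T).
Sum of observations T = 18.6 minutes; n = 5.
Posterior: Gamma(7.5+5, 17.0+18.6) = Gamma(12.5, 35.6).
Posterior mean of λ = α/β = 12.5/35.6 = 0.3511.

0.3511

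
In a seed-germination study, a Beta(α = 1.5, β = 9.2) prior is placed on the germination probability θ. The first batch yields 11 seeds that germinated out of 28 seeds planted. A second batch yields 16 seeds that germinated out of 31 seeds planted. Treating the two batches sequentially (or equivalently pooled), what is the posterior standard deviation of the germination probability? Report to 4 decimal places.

0.0585

The Beta prior is conjugate to a Binomial/Bernoulli likelihood; the update adds successes to α and failures to β.
After batch 1: Beta(1.5+11, 9.2+17) = Beta(12.5, 26.2).
After batch 2: Beta(12.5+16, 26.2+15) = Beta(28.5, 41.2).
Var = αβ/((α+β)²(α+β+1)) = 28.5·41.2/(69.7²·70.7) = 0.00341867; SD = √0.00341867 = 0.0585.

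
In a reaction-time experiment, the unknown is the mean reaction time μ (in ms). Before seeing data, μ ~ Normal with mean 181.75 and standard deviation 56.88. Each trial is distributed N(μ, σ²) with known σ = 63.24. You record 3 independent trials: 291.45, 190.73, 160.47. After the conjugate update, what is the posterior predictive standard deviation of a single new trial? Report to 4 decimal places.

For Normal data with known variance σ², a Normal(μ₀, σ₀²) prior on μ is conjugate. Posterior precision = 1/σ₀² + n/σ²; posterior mean is the precision-weighted average of μ₀ and x̄.
σ₀² = 56.88² = 3235.3344, σ² = 63.24² = 3999.2976; σ² + n·σ₀² = 3999.2976 + 3·3235.3344 = 13705.3008.
Posterior precision = 1/σ₀² + n/σ² = 1/3235.3344 + 3/3999.2976 = (σ² + n·σ₀²)/(σ₀²σ²) = 13705.3008/(3235.3344·3999.2976); posterior variance σₙ² = σ₀²σ²/(σ² + n·σ₀²) = 3235.3344·3999.2976/13705.3008 = 944.092019.
Predictive variance for one new observation = σₙ² + σ² = 3235.3344·3999.2976/13705.3008 + 3999.2976 = σ²·(σ₀² + 13705.3008)/13705.3008 = 3999.2976·16940.6352/13705.3008 = 4943.389619; SD = √(3999.2976·16940.6352/13705.3008) = 70.3092.

70.3092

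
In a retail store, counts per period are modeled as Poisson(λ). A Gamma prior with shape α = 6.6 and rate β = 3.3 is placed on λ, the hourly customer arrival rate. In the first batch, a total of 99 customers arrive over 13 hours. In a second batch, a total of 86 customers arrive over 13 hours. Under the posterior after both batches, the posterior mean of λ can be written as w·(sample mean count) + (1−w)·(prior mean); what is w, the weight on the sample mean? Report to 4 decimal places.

With a Gamma(shape α, rate β) prior, the Poisson likelihood is conjugate: the posterior is Gamma(α + ΣXᵢ, β + n).
Total number of hours: n = 13 + 13 = 26.
Posterior mean = (α₀+S)/(β₀+n) = [n/(β₀+n)]·(S/n) + [β₀/(β₀+n)]·(α₀/β₀), so only n and β₀ enter the weight.
Weight on data w = n/(β₀+n) = 26/(3.3+26) = 26/29.3 = 0.8874.

0.8874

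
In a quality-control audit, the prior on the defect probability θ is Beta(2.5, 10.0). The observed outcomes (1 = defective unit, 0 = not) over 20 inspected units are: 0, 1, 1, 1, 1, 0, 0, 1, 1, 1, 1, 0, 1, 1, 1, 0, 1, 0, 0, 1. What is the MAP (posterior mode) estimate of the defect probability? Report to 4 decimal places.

The Beta prior is conjugate to a Binomial/Bernoulli likelihood; the update adds successes to α and failures to β.
Posterior: Beta(α+k, β+n−k) = Beta(2.5+13, 10.0+7) = Beta(15.5, 17.0).
Mode of Beta(a,b) for a,b>1 is (a−1)/(a+b−2) = 14.5/30.5 = 0.4754.

0.4754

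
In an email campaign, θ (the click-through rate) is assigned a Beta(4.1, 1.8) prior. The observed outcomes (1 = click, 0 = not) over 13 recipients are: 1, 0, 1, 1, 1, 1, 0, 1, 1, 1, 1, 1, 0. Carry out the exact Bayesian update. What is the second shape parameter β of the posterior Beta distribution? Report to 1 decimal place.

The Beta prior is conjugate to a Binomial/Bernoulli likelihood; the update adds successes to α and failures to β.
Posterior: Beta(α+k, β+n−k) = Beta(4.1+10, 1.8+3) = Beta(14.1, 4.8).
Posterior β = 4.8.

4.8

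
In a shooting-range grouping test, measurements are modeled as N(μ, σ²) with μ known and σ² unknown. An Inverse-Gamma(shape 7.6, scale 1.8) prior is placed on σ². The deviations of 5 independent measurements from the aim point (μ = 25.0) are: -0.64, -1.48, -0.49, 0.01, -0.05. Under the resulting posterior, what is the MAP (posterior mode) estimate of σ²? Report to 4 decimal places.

With known mean μ and an Inverse-Gamma(α, β) prior on σ², the Normal likelihood is conjugate: posterior is Inv-Gamma(α + n/2, β + Σ(xᵢ−μ)²/2).
Σ(xᵢ−μ)² = (-0.64)² + (-1.48)² + (-0.49)² + (0.01)² + (-0.05)² = 2.8427.
Posterior: Inv-Gamma(7.6 + 5/2, 1.8 + 2.8427/2) = Inv-Gamma(10.10, 3.22135).
Mode = β/(α+1) = 3.22135/11.10 = 0.2902.

0.2902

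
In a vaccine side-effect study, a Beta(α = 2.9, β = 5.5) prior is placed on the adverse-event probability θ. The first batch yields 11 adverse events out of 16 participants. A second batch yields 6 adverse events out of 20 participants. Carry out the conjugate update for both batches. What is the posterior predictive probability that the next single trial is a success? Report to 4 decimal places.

0.4482

The Beta prior is conjugate to a Binomial/Bernoulli likelihood; the update adds successes to α and failures to β.
After batch 1: Beta(2.9+11, 5.5+5) = Beta(13.9, 10.5).
After batch 2: Beta(13.9+6, 10.5+14) = Beta(19.9, 24.5).
For a single future Bernoulli trial, P(success | data) = α/(α+β) = 0.4482.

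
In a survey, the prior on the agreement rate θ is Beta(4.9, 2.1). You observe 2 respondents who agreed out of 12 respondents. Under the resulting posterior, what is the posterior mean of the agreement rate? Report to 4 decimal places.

0.3632

The Beta prior is conjugate to a Binomial/Bernoulli likelihood; the update adds successes to α and failures to β.
Posterior: Beta(α+k, β+n−k) = Beta(4.9+2, 2.1+10) = Beta(6.9, 12.1).
Posterior mean = α/(α+β) = 6.9/19.0 = 0.3632.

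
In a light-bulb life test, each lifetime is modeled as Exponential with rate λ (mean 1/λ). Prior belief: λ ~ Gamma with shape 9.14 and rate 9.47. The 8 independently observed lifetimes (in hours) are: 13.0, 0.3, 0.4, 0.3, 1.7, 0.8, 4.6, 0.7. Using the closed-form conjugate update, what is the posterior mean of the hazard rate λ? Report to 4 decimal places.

0.5481

With a Gamma(shape α, rate β) prior on the exponential rate λ, the posterior after n observations with total T = Σxᵢ is Gamma(α+n, β+T).
Sum of observations T = 21.8 hours; n = 8.
Posterior: Gamma(9.14+8, 9.47+21.8) = Gamma(17.14, 31.27).
Posterior mean of λ = α/β = 17.14/31.27 = 0.5481.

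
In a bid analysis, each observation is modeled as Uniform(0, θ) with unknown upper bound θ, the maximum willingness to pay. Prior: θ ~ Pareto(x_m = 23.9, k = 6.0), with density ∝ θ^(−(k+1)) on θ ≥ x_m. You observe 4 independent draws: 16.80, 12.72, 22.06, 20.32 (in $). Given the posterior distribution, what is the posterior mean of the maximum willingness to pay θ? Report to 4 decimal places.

A Pareto(scale x_m, shape k) prior on the upper bound θ of Uniform(0, θ) is conjugate: posterior is Pareto(max(x_m, max xᵢ), k + n).
Sample maximum = 22.06; prior scale x_m = 23.9 → posterior scale = max = 23.90.
Posterior shape = 6.0 + 4 = 10.0.
E[θ|data] = k·x_m/(k−1) = 10.0·23.90/9.0 = 26.5556.

26.5556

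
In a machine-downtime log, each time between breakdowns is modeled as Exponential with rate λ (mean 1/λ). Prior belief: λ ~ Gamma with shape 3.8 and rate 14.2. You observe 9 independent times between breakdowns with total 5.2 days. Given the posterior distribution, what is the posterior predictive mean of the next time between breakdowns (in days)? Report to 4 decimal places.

1.6441

With a Gamma(shape α, rate β) prior on the exponential rate λ, the posterior after n observations with total T = Σxᵢ is Gamma(α+n, β+T).
Posterior: Gamma(3.8+9, 14.2+5.2) = Gamma(12.8, 19.4).
The predictive distribution for the next observation is Lomax; its mean is β/(α−1) = 19.4/11.8 = 1.6441.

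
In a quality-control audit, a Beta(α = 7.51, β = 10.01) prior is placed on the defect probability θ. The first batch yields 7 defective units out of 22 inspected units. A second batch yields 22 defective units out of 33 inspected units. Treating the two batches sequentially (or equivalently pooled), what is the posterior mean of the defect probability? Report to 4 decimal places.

0.5034

The Beta prior is conjugate to a Binomial/Bernoulli likelihood; the update adds successes to α and failures to β.
After batch 1: Beta(7.51+7, 10.01+15) = Beta(14.51, 25.01).
After batch 2: Beta(14.51+22, 25.01+11) = Beta(36.51, 36.01).
Posterior mean = α/(α+β) = 36.51/72.52 = 0.5034.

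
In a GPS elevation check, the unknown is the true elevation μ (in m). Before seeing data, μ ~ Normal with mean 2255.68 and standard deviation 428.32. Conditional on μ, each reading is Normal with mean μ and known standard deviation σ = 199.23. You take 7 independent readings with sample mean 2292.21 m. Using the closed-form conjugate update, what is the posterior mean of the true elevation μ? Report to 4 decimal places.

2291.1148

For Normal data with known variance σ², a Normal(μ₀, σ₀²) prior on μ is conjugate. Posterior precision = 1/σ₀² + n/σ²; posterior mean is the precision-weighted average of μ₀ and x̄.
n·x̄ = 7·2292.21 = 16045.47.
σ₀² = 428.32² = 183458.0224, σ² = 199.23² = 39692.5929; σ² + n·σ₀² = 39692.5929 + 7·183458.0224 = 1323898.7497.
Posterior mean = (μ₀/σ₀² + n·x̄/σ²)/(1/σ₀² + n/σ²) = (σ²·μ₀ + σ₀²·n·x̄)/(σ² + n·σ₀²) = (39692.5929·2255.68 + 183458.0224·16045.47)/1323898.7497 = 3033203982.6312/1323898.7497 = 2291.1148.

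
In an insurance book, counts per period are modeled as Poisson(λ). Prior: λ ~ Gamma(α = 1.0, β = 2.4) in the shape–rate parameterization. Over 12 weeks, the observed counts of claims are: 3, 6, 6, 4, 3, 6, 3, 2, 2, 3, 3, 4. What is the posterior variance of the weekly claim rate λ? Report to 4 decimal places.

With a Gamma(shape α, rate β) prior, the Poisson likelihood is conjugate: the posterior is Gamma(α + ΣXᵢ, β + n).
Sum of counts S = 45 over n = 12 weeks.
Posterior: Gamma(α+S, β+n) = Gamma(1.0+45, 2.4+12) = Gamma(46.0, 14.4).
Var = α/β² = 46.0/14.4² = 0.2218.

0.2218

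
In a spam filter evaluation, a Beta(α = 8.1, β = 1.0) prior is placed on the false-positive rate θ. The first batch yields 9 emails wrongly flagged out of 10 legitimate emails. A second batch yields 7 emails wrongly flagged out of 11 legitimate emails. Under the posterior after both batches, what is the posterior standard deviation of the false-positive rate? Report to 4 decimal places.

The Beta prior is conjugate to a Binomial/Bernoulli likelihood; the update adds successes to α and failures to β.
After batch 1: Beta(8.1+9, 1.0+1) = Beta(17.1, 2.0).
After batch 2: Beta(17.1+7, 2.0+4) = Beta(24.1, 6.0).
Var = αβ/((α+β)²(α+β+1)) = 24.1·6.0/(30.1²·31.1) = 0.00513186; SD = √0.00513186 = 0.0716.

0.0716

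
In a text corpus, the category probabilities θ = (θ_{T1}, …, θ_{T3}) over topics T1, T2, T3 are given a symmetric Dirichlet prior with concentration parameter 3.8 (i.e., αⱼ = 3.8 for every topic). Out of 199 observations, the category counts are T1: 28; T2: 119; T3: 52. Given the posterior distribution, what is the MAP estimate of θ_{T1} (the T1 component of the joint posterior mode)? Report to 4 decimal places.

0.1485

The Dirichlet prior is conjugate to the Multinomial likelihood: each posterior αⱼ = prior αⱼ + observed count nⱼ.
Posterior concentration: (31.8, 122.8, 55.8), total = 210.4.
Joint mode component: (α_{T1}−1)/(Σα−K) = 30.8/207.4 = 0.1485.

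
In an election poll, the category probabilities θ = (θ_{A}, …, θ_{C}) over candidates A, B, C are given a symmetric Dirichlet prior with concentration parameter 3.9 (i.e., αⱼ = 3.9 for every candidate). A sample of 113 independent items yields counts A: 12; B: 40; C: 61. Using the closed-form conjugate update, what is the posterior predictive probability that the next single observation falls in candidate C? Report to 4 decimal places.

0.5204

The Dirichlet prior is conjugate to the Multinomial likelihood: each posterior αⱼ = prior αⱼ + observed count nⱼ.
Posterior concentration: (15.9, 43.9, 64.9), total = 124.7.
P(next = C | data) = α_{C}/Σα = 0.5204.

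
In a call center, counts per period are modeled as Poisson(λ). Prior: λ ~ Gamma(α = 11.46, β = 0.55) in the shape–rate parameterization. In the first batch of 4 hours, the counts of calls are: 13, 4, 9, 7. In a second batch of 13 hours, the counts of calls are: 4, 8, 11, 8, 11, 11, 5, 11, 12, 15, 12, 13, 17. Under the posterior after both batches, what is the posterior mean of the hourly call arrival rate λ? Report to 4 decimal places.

10.3966

With a Gamma(shape α, rate β) prior, the Poisson likelihood is conjugate: the posterior is Gamma(α + ΣXᵢ, β + n).
Batch 1: sum of counts S = 33 over n = 4 hours.
After batch 1: Gamma(α+S, β+n) = Gamma(11.46+33, 0.55+4) = Gamma(44.46, 4.55).
Batch 2: sum of counts S = 138 over n = 13 hours.
After batch 2: Gamma(α+S, β+n) = Gamma(44.46+138, 4.55+13) = Gamma(182.46, 17.55).
Posterior mean = α/β = 182.46/17.55 = 10.3966.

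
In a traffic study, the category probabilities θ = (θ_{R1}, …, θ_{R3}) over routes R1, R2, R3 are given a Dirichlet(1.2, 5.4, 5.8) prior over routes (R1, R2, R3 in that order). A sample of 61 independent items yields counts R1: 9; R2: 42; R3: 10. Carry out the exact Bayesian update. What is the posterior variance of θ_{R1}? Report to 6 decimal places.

The Dirichlet prior is conjugate to the Multinomial likelihood: each posterior αⱼ = prior αⱼ + observed count nⱼ.
Posterior concentration: (10.2, 47.4, 15.8), total = 73.4.
Var[θ_j] = α_j(Σα−α_j)/((Σα)²(Σα+1)) = 10.2·63.2/(73.4²·74.4) = 0.001608.

0.001608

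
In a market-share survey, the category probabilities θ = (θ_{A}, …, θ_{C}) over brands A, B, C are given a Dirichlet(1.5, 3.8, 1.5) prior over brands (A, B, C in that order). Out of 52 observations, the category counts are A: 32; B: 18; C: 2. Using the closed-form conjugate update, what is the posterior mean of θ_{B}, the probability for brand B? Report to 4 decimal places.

0.3707

The Dirichlet prior is conjugate to the Multinomial likelihood: each posterior αⱼ = prior αⱼ + observed count nⱼ.
Posterior concentration: (33.5, 21.8, 3.5), total = 58.8.
E[θ_{B}|data] = α_{B}/Σα = 21.8/58.8 = 0.3707.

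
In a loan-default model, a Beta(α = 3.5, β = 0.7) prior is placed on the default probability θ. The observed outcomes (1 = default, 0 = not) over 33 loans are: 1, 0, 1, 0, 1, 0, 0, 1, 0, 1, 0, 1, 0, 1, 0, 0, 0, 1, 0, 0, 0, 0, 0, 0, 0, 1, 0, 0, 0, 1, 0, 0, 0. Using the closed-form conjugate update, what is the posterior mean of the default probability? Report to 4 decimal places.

0.3629

The Beta prior is conjugate to a Binomial/Bernoulli likelihood; the update adds successes to α and failures to β.
Posterior: Beta(α+k, β+n−k) = Beta(3.5+10, 0.7+23) = Beta(13.5, 23.7).
Posterior mean = α/(α+β) = 13.5/37.2 = 0.3629.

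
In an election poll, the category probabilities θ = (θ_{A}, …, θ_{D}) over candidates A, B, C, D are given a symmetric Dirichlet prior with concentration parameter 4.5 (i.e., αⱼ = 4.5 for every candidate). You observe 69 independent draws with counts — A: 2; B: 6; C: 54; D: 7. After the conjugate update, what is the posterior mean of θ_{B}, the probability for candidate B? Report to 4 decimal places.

The Dirichlet prior is conjugate to the Multinomial likelihood: each posterior αⱼ = prior αⱼ + observed count nⱼ.
Posterior concentration: (6.5, 10.5, 58.5, 11.5), total = 87.0.
E[θ_{B}|data] = α_{B}/Σα = 10.5/87.0 = 0.1207.

0.1207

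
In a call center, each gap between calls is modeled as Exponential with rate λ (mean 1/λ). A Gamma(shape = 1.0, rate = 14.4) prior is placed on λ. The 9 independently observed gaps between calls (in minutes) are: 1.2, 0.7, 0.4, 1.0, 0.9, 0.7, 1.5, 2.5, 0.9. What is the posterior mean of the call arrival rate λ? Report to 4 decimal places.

0.4132

With a Gamma(shape α, rate β) prior on the exponential rate λ, the posterior after n observations with total T = Σxᵢ is Gamma(α+n, β+T).
Sum of observations T = 9.8 minutes; n = 9.
Posterior: Gamma(1.0+9, 14.4+9.8) = Gamma(10.0, 24.2).
Posterior mean of λ = α/β = 10.0/24.2 = 0.4132.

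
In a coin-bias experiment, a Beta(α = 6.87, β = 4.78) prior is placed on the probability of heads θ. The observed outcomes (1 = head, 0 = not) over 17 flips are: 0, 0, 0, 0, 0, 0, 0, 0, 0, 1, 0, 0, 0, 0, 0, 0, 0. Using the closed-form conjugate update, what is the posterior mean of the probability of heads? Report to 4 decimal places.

The Beta prior is conjugate to a Binomial/Bernoulli likelihood; the update adds successes to α and failures to β.
Posterior: Beta(α+k, β+n−k) = Beta(6.87+1, 4.78+16) = Beta(7.87, 20.78).
Posterior mean = α/(α+β) = 7.87/28.65 = 0.2747.

0.2747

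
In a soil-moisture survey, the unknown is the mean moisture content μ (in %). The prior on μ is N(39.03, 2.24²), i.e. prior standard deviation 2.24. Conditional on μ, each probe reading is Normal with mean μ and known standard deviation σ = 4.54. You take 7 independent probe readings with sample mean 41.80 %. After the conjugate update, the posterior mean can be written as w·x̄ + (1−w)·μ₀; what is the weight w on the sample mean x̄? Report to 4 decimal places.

For Normal data with known variance σ², a Normal(μ₀, σ₀²) prior on μ is conjugate. Posterior precision = 1/σ₀² + n/σ²; posterior mean is the precision-weighted average of μ₀ and x̄.
σ₀² = 2.24² = 5.0176, σ² = 4.54² = 20.6116. Prior precision 1/σ₀² = 1/5.0176; data precision n/σ² = 7/20.6116.
w = (n/σ²)/(1/σ₀² + n/σ²) = n·σ₀²/(σ² + n·σ₀²) = 7·5.0176/(20.6116 + 7·5.0176) = 35.1232/55.7348 = 0.6302.

0.6302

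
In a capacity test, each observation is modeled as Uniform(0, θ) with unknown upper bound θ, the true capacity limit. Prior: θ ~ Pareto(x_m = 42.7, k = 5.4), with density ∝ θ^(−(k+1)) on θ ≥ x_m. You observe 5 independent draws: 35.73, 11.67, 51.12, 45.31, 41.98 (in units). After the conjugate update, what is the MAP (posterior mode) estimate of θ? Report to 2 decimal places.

51.12

A Pareto(scale x_m, shape k) prior on the upper bound θ of Uniform(0, θ) is conjugate: posterior is Pareto(max(x_m, max xᵢ), k + n).
Sample maximum = 51.12; prior scale x_m = 42.7 → posterior scale = max = 51.12.
Posterior shape = 5.4 + 5 = 10.4.
The Pareto density is decreasing on [x_m, ∞), so the mode is x_m = 51.12.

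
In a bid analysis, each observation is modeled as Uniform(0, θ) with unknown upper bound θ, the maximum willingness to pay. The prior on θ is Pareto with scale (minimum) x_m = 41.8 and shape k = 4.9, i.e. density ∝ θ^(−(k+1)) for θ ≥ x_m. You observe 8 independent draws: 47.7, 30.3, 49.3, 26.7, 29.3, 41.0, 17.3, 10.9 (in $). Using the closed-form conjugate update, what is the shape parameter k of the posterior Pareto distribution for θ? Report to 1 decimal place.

A Pareto(scale x_m, shape k) prior on the upper bound θ of Uniform(0, θ) is conjugate: posterior is Pareto(max(x_m, max xᵢ), k + n).
Sample maximum = 49.3; prior scale x_m = 41.8 → posterior scale = max = 49.3.
Posterior shape = 4.9 + 8 = 12.9.
Posterior shape k = 12.9.

12.9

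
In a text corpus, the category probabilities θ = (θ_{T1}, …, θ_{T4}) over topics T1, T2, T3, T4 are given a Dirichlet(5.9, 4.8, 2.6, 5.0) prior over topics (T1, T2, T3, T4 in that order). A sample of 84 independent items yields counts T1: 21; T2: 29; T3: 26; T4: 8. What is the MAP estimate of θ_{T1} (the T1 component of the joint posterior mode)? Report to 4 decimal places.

0.2635

The Dirichlet prior is conjugate to the Multinomial likelihood: each posterior αⱼ = prior αⱼ + observed count nⱼ.
Posterior concentration: (26.9, 33.8, 28.6, 13.0), total = 102.3.
Joint mode component: (α_{T1}−1)/(Σα−K) = 25.9/98.3 = 0.2635.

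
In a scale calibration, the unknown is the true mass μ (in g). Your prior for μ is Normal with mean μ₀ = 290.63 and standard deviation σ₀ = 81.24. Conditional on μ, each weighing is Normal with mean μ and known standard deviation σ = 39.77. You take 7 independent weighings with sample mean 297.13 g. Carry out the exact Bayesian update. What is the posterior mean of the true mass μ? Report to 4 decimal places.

296.9148

For Normal data with known variance σ², a Normal(μ₀, σ₀²) prior on μ is conjugate. Posterior precision = 1/σ₀² + n/σ²; posterior mean is the precision-weighted average of μ₀ and x̄.
n·x̄ = 7·297.13 = 2079.91.
σ₀² = 81.24² = 6599.9376, σ² = 39.77² = 1581.6529; σ² + n·σ₀² = 1581.6529 + 7·6599.9376 = 47781.2161.
Posterior mean = (μ₀/σ₀² + n·x̄/σ²)/(1/σ₀² + n/σ²) = (σ²·μ₀ + σ₀²·n·x̄)/(σ² + n·σ₀²) = (1581.6529·290.63 + 6599.9376·2079.91)/47781.2161 = 14186951.995943/47781.2161 = 296.9148.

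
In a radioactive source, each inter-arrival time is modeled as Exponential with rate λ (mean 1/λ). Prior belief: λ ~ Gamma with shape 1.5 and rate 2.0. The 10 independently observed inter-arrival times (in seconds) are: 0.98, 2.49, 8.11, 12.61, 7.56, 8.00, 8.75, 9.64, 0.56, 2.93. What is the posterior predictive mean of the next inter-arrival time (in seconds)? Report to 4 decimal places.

With a Gamma(shape α, rate β) prior on the exponential rate λ, the posterior after n observations with total T = Σxᵢ is Gamma(α+n, β+T).
Sum of observations T = 61.63 seconds; n = 10.
Posterior: Gamma(1.5+10, 2.0+61.63) = Gamma(11.5, 63.63).
The predictive distribution for the next observation is Lomax; its mean is β/(α−1) = 63.63/10.5 = 6.0600.

6.0600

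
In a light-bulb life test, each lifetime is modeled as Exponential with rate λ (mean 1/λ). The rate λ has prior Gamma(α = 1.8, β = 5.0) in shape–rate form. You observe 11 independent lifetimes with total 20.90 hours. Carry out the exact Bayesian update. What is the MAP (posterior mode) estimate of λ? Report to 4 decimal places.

0.4556

With a Gamma(shape α, rate β) prior on the exponential rate λ, the posterior after n observations with total T = Σxᵢ is Gamma(α+n, β+T).
Posterior: Gamma(1.8+11, 5.0+20.90) = Gamma(12.8, 25.90).
Mode = (α−1)/β = 0.4556.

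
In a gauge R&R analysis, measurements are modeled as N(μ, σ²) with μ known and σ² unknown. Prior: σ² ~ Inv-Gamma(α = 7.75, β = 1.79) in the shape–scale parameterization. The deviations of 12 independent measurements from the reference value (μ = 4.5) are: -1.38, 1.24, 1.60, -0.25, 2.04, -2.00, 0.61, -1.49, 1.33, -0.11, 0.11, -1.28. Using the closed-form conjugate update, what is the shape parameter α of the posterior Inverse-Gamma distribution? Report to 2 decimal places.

With known mean μ and an Inverse-Gamma(α, β) prior on σ², the Normal likelihood is conjugate: posterior is Inv-Gamma(α + n/2, β + Σ(xᵢ−μ)²/2).
Σ(xᵢ−μ)² = (-1.38)² + (1.24)² + (1.60)² + (-0.25)² + (2.04)² + (-2.00)² + (0.61)² + (-1.49)² + (1.33)² + (-0.11)² + (0.11)² + (-1.28)² = 20.2498.
Posterior: Inv-Gamma(7.75 + 12/2, 1.79 + 20.2498/2) = Inv-Gamma(13.75, 11.91490).
Posterior α = 13.75.

13.75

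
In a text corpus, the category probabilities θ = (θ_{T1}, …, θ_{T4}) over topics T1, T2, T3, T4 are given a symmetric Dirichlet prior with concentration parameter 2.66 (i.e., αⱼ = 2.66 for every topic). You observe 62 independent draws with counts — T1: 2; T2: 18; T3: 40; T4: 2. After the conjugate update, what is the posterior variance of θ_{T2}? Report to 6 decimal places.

The Dirichlet prior is conjugate to the Multinomial likelihood: each posterior αⱼ = prior αⱼ + observed count nⱼ.
Posterior concentration: (4.66, 20.66, 42.66, 4.66), total = 72.64.
Var[θ_j] = α_j(Σα−α_j)/((Σα)²(Σα+1)) = 20.66·51.98/(72.64²·73.64) = 0.002764.

0.002764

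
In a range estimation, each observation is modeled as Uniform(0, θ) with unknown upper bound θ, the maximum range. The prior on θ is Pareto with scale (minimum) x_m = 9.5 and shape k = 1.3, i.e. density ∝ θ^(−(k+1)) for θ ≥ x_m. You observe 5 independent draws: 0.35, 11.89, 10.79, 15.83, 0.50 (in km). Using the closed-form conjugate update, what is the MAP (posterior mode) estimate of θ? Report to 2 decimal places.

A Pareto(scale x_m, shape k) prior on the upper bound θ of Uniform(0, θ) is conjugate: posterior is Pareto(max(x_m, max xᵢ), k + n).
Sample maximum = 15.83; prior scale x_m = 9.5 → posterior scale = max = 15.83.
Posterior shape = 1.3 + 5 = 6.3.
The Pareto density is decreasing on [x_m, ∞), so the mode is x_m = 15.83.

15.83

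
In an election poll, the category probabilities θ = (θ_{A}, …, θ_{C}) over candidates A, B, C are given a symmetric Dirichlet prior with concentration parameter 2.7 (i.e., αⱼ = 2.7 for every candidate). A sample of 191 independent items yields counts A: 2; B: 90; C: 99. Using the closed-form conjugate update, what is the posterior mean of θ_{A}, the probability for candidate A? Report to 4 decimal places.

0.0236

The Dirichlet prior is conjugate to the Multinomial likelihood: each posterior αⱼ = prior αⱼ + observed count nⱼ.
Posterior concentration: (4.7, 92.7, 101.7), total = 199.1.
E[θ_{A}|data] = α_{A}/Σα = 4.7/199.1 = 0.0236.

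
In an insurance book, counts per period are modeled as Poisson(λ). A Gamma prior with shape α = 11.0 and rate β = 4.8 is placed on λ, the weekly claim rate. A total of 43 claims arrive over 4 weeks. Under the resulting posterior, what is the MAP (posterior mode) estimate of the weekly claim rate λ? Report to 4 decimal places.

6.0227

With a Gamma(shape α, rate β) prior, the Poisson likelihood is conjugate: the posterior is Gamma(α + ΣXᵢ, β + n).
Posterior: Gamma(α+S, β+n) = Gamma(11.0+43, 4.8+4) = Gamma(54.0, 8.8).
Mode of Gamma(α,β) for α≥1 is (α−1)/β = 53.0/8.8 = 6.0227.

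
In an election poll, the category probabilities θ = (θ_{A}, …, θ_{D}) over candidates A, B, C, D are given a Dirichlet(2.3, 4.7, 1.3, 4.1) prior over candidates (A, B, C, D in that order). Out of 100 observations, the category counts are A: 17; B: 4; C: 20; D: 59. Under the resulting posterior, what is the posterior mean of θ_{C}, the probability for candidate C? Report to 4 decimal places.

0.1895

The Dirichlet prior is conjugate to the Multinomial likelihood: each posterior αⱼ = prior αⱼ + observed count nⱼ.
Posterior concentration: (19.3, 8.7, 21.3, 63.1), total = 112.4.
E[θ_{C}|data] = α_{C}/Σα = 21.3/112.4 = 0.1895.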